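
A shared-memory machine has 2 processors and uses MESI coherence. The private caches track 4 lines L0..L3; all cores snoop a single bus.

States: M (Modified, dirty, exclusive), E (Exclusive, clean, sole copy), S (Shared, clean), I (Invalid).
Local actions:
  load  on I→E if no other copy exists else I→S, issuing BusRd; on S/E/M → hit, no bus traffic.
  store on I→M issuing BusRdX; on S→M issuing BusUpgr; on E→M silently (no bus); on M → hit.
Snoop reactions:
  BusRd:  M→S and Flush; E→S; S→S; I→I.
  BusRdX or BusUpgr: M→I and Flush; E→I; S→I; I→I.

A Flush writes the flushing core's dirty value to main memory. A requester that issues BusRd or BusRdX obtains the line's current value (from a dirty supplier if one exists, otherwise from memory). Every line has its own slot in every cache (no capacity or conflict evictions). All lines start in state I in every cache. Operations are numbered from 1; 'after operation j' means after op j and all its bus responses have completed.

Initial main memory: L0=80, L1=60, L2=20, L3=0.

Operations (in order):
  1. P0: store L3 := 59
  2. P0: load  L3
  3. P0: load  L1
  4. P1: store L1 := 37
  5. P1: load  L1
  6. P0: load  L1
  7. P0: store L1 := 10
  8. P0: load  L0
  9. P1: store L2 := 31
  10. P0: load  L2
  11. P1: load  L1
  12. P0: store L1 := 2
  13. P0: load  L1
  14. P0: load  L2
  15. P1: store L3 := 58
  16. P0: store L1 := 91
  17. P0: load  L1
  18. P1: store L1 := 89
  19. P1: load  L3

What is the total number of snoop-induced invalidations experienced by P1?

[1] P0: store L3 := 59 | P0:M(59), P1:I | bus: BusRdX
[2] P0: load  L3 | P0:M(59), P1:I | bus: none
[3] P0: load  L1 | P0:E(60), P1:I | bus: BusRd
[4] P1: store L1 := 37 | P0:I, P1:M(37) | bus: BusRdX
[5] P1: load  L1 | P0:I, P1:M(37) | bus: none
[6] P0: load  L1 | P0:S(37), P1:S(37) | bus: BusRd,Flush
[7] P0: store L1 := 10 | P0:M(10), P1:I | bus: BusUpgr
[8] P0: load  L0 | P0:E(80), P1:I | bus: BusRd
[9] P1: store L2 := 31 | P0:I, P1:M(31) | bus: BusRdX
[10] P0: load  L2 | P0:S(31), P1:S(31) | bus: BusRd,Flush
[11] P1: load  L1 | P0:S(10), P1:S(10) | bus: BusRd,Flush
[12] P0: store L1 := 2 | P0:M(2), P1:I | bus: BusUpgr
[13] P0: load  L1 | P0:M(2), P1:I | bus: none
[14] P0: load  L2 | P0:S(31), P1:S(31) | bus: none
[15] P1: store L3 := 58 | P0:I, P1:M(58) | bus: BusRdX,Flush
[16] P0: store L1 := 91 | P0:M(91), P1:I | bus: none
[17] P0: load  L1 | P0:M(91), P1:I | bus: none
[18] P1: store L1 := 89 | P0:I, P1:M(89) | bus: BusRdX,Flush
[19] P1: load  L3 | P0:I, P1:M(58) | bus: none

invalidations = 2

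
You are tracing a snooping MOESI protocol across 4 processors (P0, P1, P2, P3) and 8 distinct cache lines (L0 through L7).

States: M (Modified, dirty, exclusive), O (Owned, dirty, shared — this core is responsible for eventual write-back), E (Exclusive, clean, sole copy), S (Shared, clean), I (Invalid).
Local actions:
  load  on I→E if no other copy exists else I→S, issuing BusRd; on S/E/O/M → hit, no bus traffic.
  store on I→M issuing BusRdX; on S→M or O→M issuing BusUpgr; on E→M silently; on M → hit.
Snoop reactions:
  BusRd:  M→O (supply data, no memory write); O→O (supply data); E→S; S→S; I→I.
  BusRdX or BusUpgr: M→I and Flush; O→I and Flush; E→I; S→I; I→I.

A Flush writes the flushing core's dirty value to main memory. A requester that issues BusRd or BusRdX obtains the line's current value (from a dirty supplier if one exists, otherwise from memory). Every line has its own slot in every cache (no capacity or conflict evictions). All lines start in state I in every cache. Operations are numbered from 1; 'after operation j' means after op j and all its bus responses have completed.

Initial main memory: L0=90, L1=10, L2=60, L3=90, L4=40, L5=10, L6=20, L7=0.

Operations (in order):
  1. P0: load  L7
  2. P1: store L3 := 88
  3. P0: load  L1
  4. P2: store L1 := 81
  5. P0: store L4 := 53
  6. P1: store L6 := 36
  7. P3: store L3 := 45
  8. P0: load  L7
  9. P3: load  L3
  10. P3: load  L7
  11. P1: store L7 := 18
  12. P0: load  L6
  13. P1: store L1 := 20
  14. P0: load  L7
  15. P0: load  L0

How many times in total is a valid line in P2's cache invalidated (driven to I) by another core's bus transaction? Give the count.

[1] P0: load  L7 | P0:E(0), P1:I, P2:I, P3:I | bus: BusRd
[2] P1: store L3 := 88 | P0:I, P1:M(88), P2:I, P3:I | bus: BusRdX
[3] P0: load  L1 | P0:E(10), P1:I, P2:I, P3:I | bus: BusRd
[4] P2: store L1 := 81 | P0:I, P1:I, P2:M(81), P3:I | bus: BusRdX
[5] P0: store L4 := 53 | P0:M(53), P1:I, P2:I, P3:I | bus: BusRdX
[6] P1: store L6 := 36 | P0:I, P1:M(36), P2:I, P3:I | bus: BusRdX
[7] P3: store L3 := 45 | P0:I, P1:I, P2:I, P3:M(45) | bus: BusRdX,Flush
[8] P0: load  L7 | P0:E(0), P1:I, P2:I, P3:I | bus: none
[9] P3: load  L3 | P0:I, P1:I, P2:I, P3:M(45) | bus: none
[10] P3: load  L7 | P0:S(0), P1:I, P2:I, P3:S(0) | bus: BusRd
[11] P1: store L7 := 18 | P0:I, P1:M(18), P2:I, P3:I | bus: BusRdX
[12] P0: load  L6 | P0:S(36), P1:O(36), P2:I, P3:I | bus: BusRd
[13] P1: store L1 := 20 | P0:I, P1:M(20), P2:I, P3:I | bus: BusRdX,Flush
[14] P0: load  L7 | P0:S(18), P1:O(18), P2:I, P3:I | bus: BusRd
[15] P0: load  L0 | P0:E(90), P1:I, P2:I, P3:I | bus: BusRd

invalidations = 1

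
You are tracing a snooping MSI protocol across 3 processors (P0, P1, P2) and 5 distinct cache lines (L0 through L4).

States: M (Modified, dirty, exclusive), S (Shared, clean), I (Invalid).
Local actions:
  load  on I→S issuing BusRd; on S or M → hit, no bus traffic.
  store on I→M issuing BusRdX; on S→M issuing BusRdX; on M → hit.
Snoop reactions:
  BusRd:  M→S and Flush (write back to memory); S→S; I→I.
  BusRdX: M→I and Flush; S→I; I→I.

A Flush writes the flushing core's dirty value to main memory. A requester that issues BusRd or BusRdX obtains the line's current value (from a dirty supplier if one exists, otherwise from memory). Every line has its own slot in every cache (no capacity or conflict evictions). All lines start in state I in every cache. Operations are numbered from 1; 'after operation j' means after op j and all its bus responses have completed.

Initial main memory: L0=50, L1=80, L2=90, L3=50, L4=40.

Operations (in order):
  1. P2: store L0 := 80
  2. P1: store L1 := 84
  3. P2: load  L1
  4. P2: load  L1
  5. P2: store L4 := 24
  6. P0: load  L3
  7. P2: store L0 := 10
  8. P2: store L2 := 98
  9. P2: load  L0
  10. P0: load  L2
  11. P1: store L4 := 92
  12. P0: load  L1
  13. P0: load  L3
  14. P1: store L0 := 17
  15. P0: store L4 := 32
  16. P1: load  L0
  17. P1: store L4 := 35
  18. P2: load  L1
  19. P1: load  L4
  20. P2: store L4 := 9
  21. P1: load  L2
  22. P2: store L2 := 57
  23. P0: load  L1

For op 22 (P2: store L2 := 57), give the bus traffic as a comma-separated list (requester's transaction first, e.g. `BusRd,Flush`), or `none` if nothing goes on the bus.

  op1 P2: store L0 := 80 → I/I/M on L0; bus BusRdX; mem=50
  op2 P1: store L1 := 84 → I/M/I on L1; bus BusRdX; mem=80
  op3 P2: load  L1 → I/S/S on L1; bus BusRd Flush; mem=84
  op4 P2: load  L1 → I/S/S on L1; bus (none); mem=84
  op5 P2: store L4 := 24 → I/I/M on L4; bus BusRdX; mem=40
  op6 P0: load  L3 → S/I/I on L3; bus BusRd; mem=50
  op7 P2: store L0 := 10 → I/I/M on L0; bus (none); mem=50
  op8 P2: store L2 := 98 → I/I/M on L2; bus BusRdX; mem=90
  op9 P2: load  L0 → I/I/M on L0; bus (none); mem=50
  op10 P0: load  L2 → S/I/S on L2; bus BusRd Flush; mem=98
  op11 P1: store L4 := 92 → I/M/I on L4; bus BusRdX Flush; mem=24
  op12 P0: load  L1 → S/S/S on L1; bus BusRd; mem=84
  op13 P0: load  L3 → S/I/I on L3; bus (none); mem=50
  op14 P1: store L0 := 17 → I/M/I on L0; bus BusRdX Flush; mem=10
  op15 P0: store L4 := 32 → M/I/I on L4; bus BusRdX Flush; mem=92
  op16 P1: load  L0 → I/M/I on L0; bus (none); mem=10
  op17 P1: store L4 := 35 → I/M/I on L4; bus BusRdX Flush; mem=32
  op18 P2: load  L1 → S/S/S on L1; bus (none); mem=84
  op19 P1: load  L4 → I/M/I on L4; bus (none); mem=32
  op20 P2: store L4 := 9 → I/I/M on L4; bus BusRdX Flush; mem=35
  op21 P1: load  L2 → S/S/S on L2; bus BusRd; mem=98
  op22 P2: store L2 := 57 → I/I/M on L2; bus BusRdX; mem=98
  op23 P0: load  L1 → S/S/S on L1; bus (none); mem=84

bus = BusRdX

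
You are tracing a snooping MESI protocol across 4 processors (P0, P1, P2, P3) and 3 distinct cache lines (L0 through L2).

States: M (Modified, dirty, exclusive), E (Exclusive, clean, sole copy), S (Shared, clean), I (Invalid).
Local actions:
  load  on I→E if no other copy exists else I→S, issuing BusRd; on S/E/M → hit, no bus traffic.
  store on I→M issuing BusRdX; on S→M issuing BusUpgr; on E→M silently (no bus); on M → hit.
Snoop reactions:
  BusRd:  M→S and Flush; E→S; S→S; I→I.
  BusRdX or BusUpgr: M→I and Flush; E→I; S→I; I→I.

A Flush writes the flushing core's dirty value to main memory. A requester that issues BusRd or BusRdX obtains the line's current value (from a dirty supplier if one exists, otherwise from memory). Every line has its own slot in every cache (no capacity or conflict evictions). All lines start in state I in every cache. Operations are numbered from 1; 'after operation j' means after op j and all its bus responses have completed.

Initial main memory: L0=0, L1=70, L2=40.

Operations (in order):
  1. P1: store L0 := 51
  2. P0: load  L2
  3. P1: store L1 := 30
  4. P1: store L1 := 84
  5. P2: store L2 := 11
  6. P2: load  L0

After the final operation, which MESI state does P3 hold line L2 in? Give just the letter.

state = I

step 1: P1: store L0 := 51  ⟶  IMII  (L0)  txn=BusRdX  M[L0]=0
step 2: P0: load  L2  ⟶  EIII  (L2)  txn=BusRd  M[L2]=40
step 3: P1: store L1 := 30  ⟶  IMII  (L1)  txn=BusRdX  M[L1]=70
step 4: P1: store L1 := 84  ⟶  IMII  (L1)  txn=∅  M[L1]=70
step 5: P2: store L2 := 11  ⟶  IIMI  (L2)  txn=BusRdX  M[L2]=40
step 6: P2: load  L0  ⟶  ISSI  (L0)  txn=BusRd+Flush  M[L0]=51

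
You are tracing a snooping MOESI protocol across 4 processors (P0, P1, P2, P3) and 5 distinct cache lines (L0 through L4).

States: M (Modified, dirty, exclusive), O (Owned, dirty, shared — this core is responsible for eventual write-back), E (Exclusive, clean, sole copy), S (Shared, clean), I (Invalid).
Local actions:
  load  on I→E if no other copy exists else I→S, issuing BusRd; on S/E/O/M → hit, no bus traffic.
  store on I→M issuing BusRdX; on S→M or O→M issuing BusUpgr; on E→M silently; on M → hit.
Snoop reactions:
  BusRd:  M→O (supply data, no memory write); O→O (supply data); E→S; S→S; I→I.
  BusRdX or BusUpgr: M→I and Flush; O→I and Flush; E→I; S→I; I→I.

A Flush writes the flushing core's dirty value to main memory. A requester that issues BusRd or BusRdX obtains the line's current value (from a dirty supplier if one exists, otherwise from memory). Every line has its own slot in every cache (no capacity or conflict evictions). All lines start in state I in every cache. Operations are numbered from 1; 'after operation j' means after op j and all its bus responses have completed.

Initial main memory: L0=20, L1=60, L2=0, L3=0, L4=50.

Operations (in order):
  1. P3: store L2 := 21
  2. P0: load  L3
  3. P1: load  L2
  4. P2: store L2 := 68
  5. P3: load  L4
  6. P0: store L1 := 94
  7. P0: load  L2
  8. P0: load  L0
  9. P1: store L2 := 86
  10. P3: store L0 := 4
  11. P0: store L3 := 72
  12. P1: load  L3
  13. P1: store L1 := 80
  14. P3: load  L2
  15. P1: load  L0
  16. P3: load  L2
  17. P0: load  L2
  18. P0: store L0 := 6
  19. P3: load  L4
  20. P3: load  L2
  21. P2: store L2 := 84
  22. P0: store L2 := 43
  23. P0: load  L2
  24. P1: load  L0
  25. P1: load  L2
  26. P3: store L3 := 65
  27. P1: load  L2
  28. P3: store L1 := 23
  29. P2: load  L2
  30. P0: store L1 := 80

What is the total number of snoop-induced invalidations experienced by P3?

invalidations = 4

1. P3: store L2 := 21  bus=[BusRdX]  L2: P0=I P1=I P2=I P3=M  mem[L2]=0
2. P0: load  L3  bus=[BusRd]  L3: P0=E P1=I P2=I P3=I  mem[L3]=0
3. P1: load  L2  bus=[BusRd]  L2: P0=I P1=S P2=I P3=O  mem[L2]=0
4. P2: store L2 := 68  bus=[BusRdX,Flush]  L2: P0=I P1=I P2=M P3=I  mem[L2]=21
5. P3: load  L4  bus=[BusRd]  L4: P0=I P1=I P2=I P3=E  mem[L4]=50
6. P0: store L1 := 94  bus=[BusRdX]  L1: P0=M P1=I P2=I P3=I  mem[L1]=60
7. P0: load  L2  bus=[BusRd]  L2: P0=S P1=I P2=O P3=I  mem[L2]=21
8. P0: load  L0  bus=[BusRd]  L0: P0=E P1=I P2=I P3=I  mem[L0]=20
9. P1: store L2 := 86  bus=[BusRdX,Flush]  L2: P0=I P1=M P2=I P3=I  mem[L2]=68
10. P3: store L0 := 4  bus=[BusRdX]  L0: P0=I P1=I P2=I P3=M  mem[L0]=20
11. P0: store L3 := 72  bus=[-]  L3: P0=M P1=I P2=I P3=I  mem[L3]=0
12. P1: load  L3  bus=[BusRd]  L3: P0=O P1=S P2=I P3=I  mem[L3]=0
13. P1: store L1 := 80  bus=[BusRdX,Flush]  L1: P0=I P1=M P2=I P3=I  mem[L1]=94
14. P3: load  L2  bus=[BusRd]  L2: P0=I P1=O P2=I P3=S  mem[L2]=68
15. P1: load  L0  bus=[BusRd]  L0: P0=I P1=S P2=I P3=O  mem[L0]=20
16. P3: load  L2  bus=[-]  L2: P0=I P1=O P2=I P3=S  mem[L2]=68
17. P0: load  L2  bus=[BusRd]  L2: P0=S P1=O P2=I P3=S  mem[L2]=68
18. P0: store L0 := 6  bus=[BusRdX,Flush]  L0: P0=M P1=I P2=I P3=I  mem[L0]=4
19. P3: load  L4  bus=[-]  L4: P0=I P1=I P2=I P3=E  mem[L4]=50
20. P3: load  L2  bus=[-]  L2: P0=S P1=O P2=I P3=S  mem[L2]=68
21. P2: store L2 := 84  bus=[BusRdX,Flush]  L2: P0=I P1=I P2=M P3=I  mem[L2]=86
22. P0: store L2 := 43  bus=[BusRdX,Flush]  L2: P0=M P1=I P2=I P3=I  mem[L2]=84
23. P0: load  L2  bus=[-]  L2: P0=M P1=I P2=I P3=I  mem[L2]=84
24. P1: load  L0  bus=[BusRd]  L0: P0=O P1=S P2=I P3=I  mem[L0]=4
25. P1: load  L2  bus=[BusRd]  L2: P0=O P1=S P2=I P3=I  mem[L2]=84
26. P3: store L3 := 65  bus=[BusRdX,Flush]  L3: P0=I P1=I P2=I P3=M  mem[L3]=72
27. P1: load  L2  bus=[-]  L2: P0=O P1=S P2=I P3=I  mem[L2]=84
28. P3: store L1 := 23  bus=[BusRdX,Flush]  L1: P0=I P1=I P2=I P3=M  mem[L1]=80
29. P2: load  L2  bus=[BusRd]  L2: P0=O P1=S P2=S P3=I  mem[L2]=84
30. P0: store L1 := 80  bus=[BusRdX,Flush]  L1: P0=M P1=I P2=I P3=I  mem[L1]=23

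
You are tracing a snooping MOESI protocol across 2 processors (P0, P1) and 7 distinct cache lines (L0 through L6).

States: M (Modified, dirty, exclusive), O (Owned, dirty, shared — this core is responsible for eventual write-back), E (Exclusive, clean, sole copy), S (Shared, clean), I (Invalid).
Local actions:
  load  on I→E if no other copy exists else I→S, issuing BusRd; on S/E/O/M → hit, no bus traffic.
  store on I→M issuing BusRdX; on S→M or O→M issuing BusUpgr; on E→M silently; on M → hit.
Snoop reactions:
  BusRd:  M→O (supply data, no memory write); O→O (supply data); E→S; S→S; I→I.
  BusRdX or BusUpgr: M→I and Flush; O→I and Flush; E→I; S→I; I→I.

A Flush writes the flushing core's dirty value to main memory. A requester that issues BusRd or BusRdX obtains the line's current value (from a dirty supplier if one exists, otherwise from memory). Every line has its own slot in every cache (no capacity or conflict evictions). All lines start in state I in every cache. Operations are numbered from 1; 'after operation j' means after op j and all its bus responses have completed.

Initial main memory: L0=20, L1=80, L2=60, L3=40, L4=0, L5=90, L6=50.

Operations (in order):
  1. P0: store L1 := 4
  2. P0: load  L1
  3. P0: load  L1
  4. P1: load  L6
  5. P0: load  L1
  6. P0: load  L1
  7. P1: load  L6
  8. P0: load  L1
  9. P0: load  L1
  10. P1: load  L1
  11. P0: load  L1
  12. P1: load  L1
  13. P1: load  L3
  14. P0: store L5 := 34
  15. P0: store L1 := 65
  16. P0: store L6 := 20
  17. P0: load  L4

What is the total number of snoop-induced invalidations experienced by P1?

invalidations = 2

step 1: P0: store L1 := 4  ⟶  MI  (L1)  txn=BusRdX  M[L1]=80
step 2: P0: load  L1  ⟶  MI  (L1)  txn=∅  M[L1]=80
step 3: P0: load  L1  ⟶  MI  (L1)  txn=∅  M[L1]=80
step 4: P1: load  L6  ⟶  IE  (L6)  txn=BusRd  M[L6]=50
step 5: P0: load  L1  ⟶  MI  (L1)  txn=∅  M[L1]=80
step 6: P0: load  L1  ⟶  MI  (L1)  txn=∅  M[L1]=80
step 7: P1: load  L6  ⟶  IE  (L6)  txn=∅  M[L6]=50
step 8: P0: load  L1  ⟶  MI  (L1)  txn=∅  M[L1]=80
step 9: P0: load  L1  ⟶  MI  (L1)  txn=∅  M[L1]=80
step 10: P1: load  L1  ⟶  OS  (L1)  txn=BusRd  M[L1]=80
step 11: P0: load  L1  ⟶  OS  (L1)  txn=∅  M[L1]=80
step 12: P1: load  L1  ⟶  OS  (L1)  txn=∅  M[L1]=80
step 13: P1: load  L3  ⟶  IE  (L3)  txn=BusRd  M[L3]=40
step 14: P0: store L5 := 34  ⟶  MI  (L5)  txn=BusRdX  M[L5]=90
step 15: P0: store L1 := 65  ⟶  MI  (L1)  txn=BusUpgr  M[L1]=80
step 16: P0: store L6 := 20  ⟶  MI  (L6)  txn=BusRdX  M[L6]=50
step 17: P0: load  L4  ⟶  EI  (L4)  txn=BusRd  M[L4]=0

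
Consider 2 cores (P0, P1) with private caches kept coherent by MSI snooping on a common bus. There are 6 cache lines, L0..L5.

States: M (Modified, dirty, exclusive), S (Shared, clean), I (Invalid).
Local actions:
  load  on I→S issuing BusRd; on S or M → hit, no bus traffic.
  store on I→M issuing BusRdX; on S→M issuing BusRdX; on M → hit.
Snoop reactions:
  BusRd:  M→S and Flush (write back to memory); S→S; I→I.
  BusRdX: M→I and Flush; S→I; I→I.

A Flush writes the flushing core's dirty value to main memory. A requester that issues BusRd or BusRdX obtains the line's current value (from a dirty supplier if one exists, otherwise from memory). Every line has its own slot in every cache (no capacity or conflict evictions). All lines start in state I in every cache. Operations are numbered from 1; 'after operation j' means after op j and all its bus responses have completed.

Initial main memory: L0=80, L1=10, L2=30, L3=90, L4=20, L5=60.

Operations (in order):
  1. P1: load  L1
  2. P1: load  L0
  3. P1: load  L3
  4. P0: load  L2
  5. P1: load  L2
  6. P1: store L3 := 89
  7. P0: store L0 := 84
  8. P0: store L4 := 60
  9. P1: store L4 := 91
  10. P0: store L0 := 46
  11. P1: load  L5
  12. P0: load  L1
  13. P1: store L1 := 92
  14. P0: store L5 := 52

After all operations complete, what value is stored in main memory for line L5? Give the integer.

[1] P1: load  L1 | P0:I, P1:S(10) | bus: BusRd
[2] P1: load  L0 | P0:I, P1:S(80) | bus: BusRd
[3] P1: load  L3 | P0:I, P1:S(90) | bus: BusRd
[4] P0: load  L2 | P0:S(30), P1:I | bus: BusRd
[5] P1: load  L2 | P0:S(30), P1:S(30) | bus: BusRd
[6] P1: store L3 := 89 | P0:I, P1:M(89) | bus: BusRdX
[7] P0: store L0 := 84 | P0:M(84), P1:I | bus: BusRdX
[8] P0: store L4 := 60 | P0:M(60), P1:I | bus: BusRdX
[9] P1: store L4 := 91 | P0:I, P1:M(91) | bus: BusRdX,Flush
[10] P0: store L0 := 46 | P0:M(46), P1:I | bus: none
[11] P1: load  L5 | P0:I, P1:S(60) | bus: BusRd
[12] P0: load  L1 | P0:S(10), P1:S(10) | bus: BusRd
[13] P1: store L1 := 92 | P0:I, P1:M(92) | bus: BusRdX
[14] P0: store L5 := 52 | P0:M(52), P1:I | bus: BusRdX

memory[L5] = 60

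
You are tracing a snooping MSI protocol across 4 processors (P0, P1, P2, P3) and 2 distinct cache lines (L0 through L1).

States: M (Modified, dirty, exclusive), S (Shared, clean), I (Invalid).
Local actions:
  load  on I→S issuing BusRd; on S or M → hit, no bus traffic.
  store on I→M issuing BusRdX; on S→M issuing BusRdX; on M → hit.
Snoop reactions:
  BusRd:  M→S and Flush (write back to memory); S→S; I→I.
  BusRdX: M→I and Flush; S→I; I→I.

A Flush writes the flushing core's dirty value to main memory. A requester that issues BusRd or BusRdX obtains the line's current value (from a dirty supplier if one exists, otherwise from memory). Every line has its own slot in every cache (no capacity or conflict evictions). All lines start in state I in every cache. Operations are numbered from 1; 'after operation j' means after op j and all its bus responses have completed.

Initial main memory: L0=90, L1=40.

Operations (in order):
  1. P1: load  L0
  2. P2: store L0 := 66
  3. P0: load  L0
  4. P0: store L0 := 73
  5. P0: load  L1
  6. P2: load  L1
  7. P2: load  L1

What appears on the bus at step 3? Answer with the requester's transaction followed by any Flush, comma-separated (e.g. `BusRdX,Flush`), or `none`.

bus = BusRd,Flush

  op1 P1: load  L0 → I/S/I/I on L0; bus BusRd; mem=90
  op2 P2: store L0 := 66 → I/I/M/I on L0; bus BusRdX; mem=90
  op3 P0: load  L0 → S/I/S/I on L0; bus BusRd Flush; mem=66
  op4 P0: store L0 := 73 → M/I/I/I on L0; bus BusRdX; mem=66
  op5 P0: load  L1 → S/I/I/I on L1; bus BusRd; mem=40
  op6 P2: load  L1 → S/I/S/I on L1; bus BusRd; mem=40
  op7 P2: load  L1 → S/I/S/I on L1; bus (none); mem=40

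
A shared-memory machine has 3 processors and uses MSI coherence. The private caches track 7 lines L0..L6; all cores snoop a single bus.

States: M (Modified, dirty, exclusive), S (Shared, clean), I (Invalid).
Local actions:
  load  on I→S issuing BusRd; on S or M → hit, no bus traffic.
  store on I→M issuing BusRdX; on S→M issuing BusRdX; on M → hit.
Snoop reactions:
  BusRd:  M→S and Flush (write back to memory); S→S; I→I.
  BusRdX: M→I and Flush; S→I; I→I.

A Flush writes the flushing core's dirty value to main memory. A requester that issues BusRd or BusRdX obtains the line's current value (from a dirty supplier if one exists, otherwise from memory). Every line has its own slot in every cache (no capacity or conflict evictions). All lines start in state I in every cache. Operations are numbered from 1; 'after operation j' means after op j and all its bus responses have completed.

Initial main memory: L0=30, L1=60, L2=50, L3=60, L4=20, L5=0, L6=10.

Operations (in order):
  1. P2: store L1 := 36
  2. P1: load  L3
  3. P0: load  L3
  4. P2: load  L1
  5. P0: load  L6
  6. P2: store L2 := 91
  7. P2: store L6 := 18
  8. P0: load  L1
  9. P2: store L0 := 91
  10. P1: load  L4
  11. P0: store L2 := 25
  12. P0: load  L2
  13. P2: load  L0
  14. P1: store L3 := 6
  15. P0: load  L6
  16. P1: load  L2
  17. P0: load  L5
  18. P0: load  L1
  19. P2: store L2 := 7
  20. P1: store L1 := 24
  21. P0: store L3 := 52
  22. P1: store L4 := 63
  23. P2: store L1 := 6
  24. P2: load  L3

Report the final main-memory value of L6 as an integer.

memory[L6] = 18

  op1 P2: store L1 := 36 → I/I/M on L1; bus BusRdX; mem=60
  op2 P1: load  L3 → I/S/I on L3; bus BusRd; mem=60
  op3 P0: load  L3 → S/S/I on L3; bus BusRd; mem=60
  op4 P2: load  L1 → I/I/M on L1; bus (none); mem=60
  op5 P0: load  L6 → S/I/I on L6; bus BusRd; mem=10
  op6 P2: store L2 := 91 → I/I/M on L2; bus BusRdX; mem=50
  op7 P2: store L6 := 18 → I/I/M on L6; bus BusRdX; mem=10
  op8 P0: load  L1 → S/I/S on L1; bus BusRd Flush; mem=36
  op9 P2: store L0 := 91 → I/I/M on L0; bus BusRdX; mem=30
  op10 P1: load  L4 → I/S/I on L4; bus BusRd; mem=20
  op11 P0: store L2 := 25 → M/I/I on L2; bus BusRdX Flush; mem=91
  op12 P0: load  L2 → M/I/I on L2; bus (none); mem=91
  op13 P2: load  L0 → I/I/M on L0; bus (none); mem=30
  op14 P1: store L3 := 6 → I/M/I on L3; bus BusRdX; mem=60
  op15 P0: load  L6 → S/I/S on L6; bus BusRd Flush; mem=18
  op16 P1: load  L2 → S/S/I on L2; bus BusRd Flush; mem=25
  op17 P0: load  L5 → S/I/I on L5; bus BusRd; mem=0
  op18 P0: load  L1 → S/I/S on L1; bus (none); mem=36
  op19 P2: store L2 := 7 → I/I/M on L2; bus BusRdX; mem=25
  op20 P1: store L1 := 24 → I/M/I on L1; bus BusRdX; mem=36
  op21 P0: store L3 := 52 → M/I/I on L3; bus BusRdX Flush; mem=6
  op22 P1: store L4 := 63 → I/M/I on L4; bus BusRdX; mem=20
  op23 P2: store L1 := 6 → I/I/M on L1; bus BusRdX Flush; mem=24
  op24 P2: load  L3 → S/I/S on L3; bus BusRd Flush; mem=52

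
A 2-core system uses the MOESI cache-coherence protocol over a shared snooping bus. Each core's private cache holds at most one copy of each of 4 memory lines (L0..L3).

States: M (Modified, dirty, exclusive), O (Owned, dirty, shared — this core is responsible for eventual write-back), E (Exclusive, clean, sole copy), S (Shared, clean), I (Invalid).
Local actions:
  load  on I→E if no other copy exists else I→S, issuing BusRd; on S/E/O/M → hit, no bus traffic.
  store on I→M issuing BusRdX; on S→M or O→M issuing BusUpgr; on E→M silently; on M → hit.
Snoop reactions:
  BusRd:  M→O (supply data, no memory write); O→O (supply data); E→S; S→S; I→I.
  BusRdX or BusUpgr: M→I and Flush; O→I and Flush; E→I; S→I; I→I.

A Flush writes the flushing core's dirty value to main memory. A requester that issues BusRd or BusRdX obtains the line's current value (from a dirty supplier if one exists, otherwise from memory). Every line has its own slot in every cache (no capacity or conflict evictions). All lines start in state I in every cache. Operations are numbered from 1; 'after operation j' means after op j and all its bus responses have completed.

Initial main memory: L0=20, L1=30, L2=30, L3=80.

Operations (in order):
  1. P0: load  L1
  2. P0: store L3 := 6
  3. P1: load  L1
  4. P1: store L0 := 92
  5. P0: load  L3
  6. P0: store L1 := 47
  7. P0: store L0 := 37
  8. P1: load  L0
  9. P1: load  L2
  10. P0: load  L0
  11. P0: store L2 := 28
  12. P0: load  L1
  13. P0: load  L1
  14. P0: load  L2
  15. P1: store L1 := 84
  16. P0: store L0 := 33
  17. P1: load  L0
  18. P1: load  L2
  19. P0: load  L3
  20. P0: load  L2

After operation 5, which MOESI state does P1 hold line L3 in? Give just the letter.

state = I

step 1: P0: load  L1  ⟶  EI  (L1)  txn=BusRd  M[L1]=30
step 2: P0: store L3 := 6  ⟶  MI  (L3)  txn=BusRdX  M[L3]=80
step 3: P1: load  L1  ⟶  SS  (L1)  txn=BusRd  M[L1]=30
step 4: P1: store L0 := 92  ⟶  IM  (L0)  txn=BusRdX  M[L0]=20
step 5: P0: load  L3  ⟶  MI  (L3)  txn=∅  M[L3]=80
step 6: P0: store L1 := 47  ⟶  MI  (L1)  txn=BusUpgr  M[L1]=30
step 7: P0: store L0 := 37  ⟶  MI  (L0)  txn=BusRdX+Flush  M[L0]=92
step 8: P1: load  L0  ⟶  OS  (L0)  txn=BusRd  M[L0]=92
step 9: P1: load  L2  ⟶  IE  (L2)  txn=BusRd  M[L2]=30
step 10: P0: load  L0  ⟶  OS  (L0)  txn=∅  M[L0]=92
step 11: P0: store L2 := 28  ⟶  MI  (L2)  txn=BusRdX  M[L2]=30
step 12: P0: load  L1  ⟶  MI  (L1)  txn=∅  M[L1]=30
step 13: P0: load  L1  ⟶  MI  (L1)  txn=∅  M[L1]=30
step 14: P0: load  L2  ⟶  MI  (L2)  txn=∅  M[L2]=30
step 15: P1: store L1 := 84  ⟶  IM  (L1)  txn=BusRdX+Flush  M[L1]=47
step 16: P0: store L0 := 33  ⟶  MI  (L0)  txn=BusUpgr  M[L0]=92
step 17: P1: load  L0  ⟶  OS  (L0)  txn=BusRd  M[L0]=92
step 18: P1: load  L2  ⟶  OS  (L2)  txn=BusRd  M[L2]=30
step 19: P0: load  L3  ⟶  MI  (L3)  txn=∅  M[L3]=80
step 20: P0: load  L2  ⟶  OS  (L2)  txn=∅  M[L2]=30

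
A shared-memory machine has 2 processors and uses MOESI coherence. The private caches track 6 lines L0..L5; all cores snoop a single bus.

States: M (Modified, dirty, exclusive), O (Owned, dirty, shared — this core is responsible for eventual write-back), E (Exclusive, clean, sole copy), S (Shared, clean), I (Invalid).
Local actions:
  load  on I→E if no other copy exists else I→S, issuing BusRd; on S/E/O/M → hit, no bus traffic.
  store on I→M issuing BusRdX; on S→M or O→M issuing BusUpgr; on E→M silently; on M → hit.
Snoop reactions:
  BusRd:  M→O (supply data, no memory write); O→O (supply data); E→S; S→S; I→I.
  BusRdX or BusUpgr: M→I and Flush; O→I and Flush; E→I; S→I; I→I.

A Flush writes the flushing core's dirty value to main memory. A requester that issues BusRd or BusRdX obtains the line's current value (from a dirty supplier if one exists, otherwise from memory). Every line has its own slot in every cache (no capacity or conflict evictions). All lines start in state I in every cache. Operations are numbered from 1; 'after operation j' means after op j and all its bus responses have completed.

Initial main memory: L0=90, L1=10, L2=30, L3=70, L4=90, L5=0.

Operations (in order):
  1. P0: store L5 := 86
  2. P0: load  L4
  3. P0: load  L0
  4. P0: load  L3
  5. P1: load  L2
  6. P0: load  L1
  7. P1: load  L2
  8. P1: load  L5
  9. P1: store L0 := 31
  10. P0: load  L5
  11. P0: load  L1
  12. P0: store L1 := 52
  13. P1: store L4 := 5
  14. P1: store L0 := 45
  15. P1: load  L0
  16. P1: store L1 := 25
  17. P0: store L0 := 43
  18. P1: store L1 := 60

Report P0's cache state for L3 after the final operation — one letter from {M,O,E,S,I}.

step 1: P0: store L5 := 86  ⟶  MI  (L5)  txn=BusRdX  M[L5]=0
step 2: P0: load  L4  ⟶  EI  (L4)  txn=BusRd  M[L4]=90
step 3: P0: load  L0  ⟶  EI  (L0)  txn=BusRd  M[L0]=90
step 4: P0: load  L3  ⟶  EI  (L3)  txn=BusRd  M[L3]=70
step 5: P1: load  L2  ⟶  IE  (L2)  txn=BusRd  M[L2]=30
step 6: P0: load  L1  ⟶  EI  (L1)  txn=BusRd  M[L1]=10
step 7: P1: load  L2  ⟶  IE  (L2)  txn=∅  M[L2]=30
step 8: P1: load  L5  ⟶  OS  (L5)  txn=BusRd  M[L5]=0
step 9: P1: store L0 := 31  ⟶  IM  (L0)  txn=BusRdX  M[L0]=90
step 10: P0: load  L5  ⟶  OS  (L5)  txn=∅  M[L5]=0
step 11: P0: load  L1  ⟶  EI  (L1)  txn=∅  M[L1]=10
step 12: P0: store L1 := 52  ⟶  MI  (L1)  txn=∅  M[L1]=10
step 13: P1: store L4 := 5  ⟶  IM  (L4)  txn=BusRdX  M[L4]=90
step 14: P1: store L0 := 45  ⟶  IM  (L0)  txn=∅  M[L0]=90
step 15: P1: load  L0  ⟶  IM  (L0)  txn=∅  M[L0]=90
step 16: P1: store L1 := 25  ⟶  IM  (L1)  txn=BusRdX+Flush  M[L1]=52
step 17: P0: store L0 := 43  ⟶  MI  (L0)  txn=BusRdX+Flush  M[L0]=45
step 18: P1: store L1 := 60  ⟶  IM  (L1)  txn=∅  M[L1]=52

state = E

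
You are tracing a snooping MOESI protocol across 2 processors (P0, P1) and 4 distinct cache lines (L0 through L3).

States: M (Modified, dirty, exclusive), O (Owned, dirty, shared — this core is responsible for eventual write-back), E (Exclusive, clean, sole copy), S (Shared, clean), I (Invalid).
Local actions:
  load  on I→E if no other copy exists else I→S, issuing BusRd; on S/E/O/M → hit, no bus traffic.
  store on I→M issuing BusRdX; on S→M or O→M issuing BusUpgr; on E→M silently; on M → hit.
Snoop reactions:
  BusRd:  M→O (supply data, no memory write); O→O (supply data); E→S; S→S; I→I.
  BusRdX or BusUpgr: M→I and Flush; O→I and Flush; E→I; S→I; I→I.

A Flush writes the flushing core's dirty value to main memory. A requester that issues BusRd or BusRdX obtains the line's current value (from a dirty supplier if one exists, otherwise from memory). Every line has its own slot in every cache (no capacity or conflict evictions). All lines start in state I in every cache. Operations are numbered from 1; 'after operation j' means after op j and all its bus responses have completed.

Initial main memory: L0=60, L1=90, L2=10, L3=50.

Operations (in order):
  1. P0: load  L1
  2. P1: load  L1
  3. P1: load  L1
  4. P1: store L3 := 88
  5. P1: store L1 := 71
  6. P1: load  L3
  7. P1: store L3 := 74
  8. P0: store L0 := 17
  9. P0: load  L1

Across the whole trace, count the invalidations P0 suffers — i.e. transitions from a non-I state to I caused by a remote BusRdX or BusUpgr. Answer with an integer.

[1] P0: load  L1 | P0:E(90), P1:I | bus: BusRd
[2] P1: load  L1 | P0:S(90), P1:S(90) | bus: BusRd
[3] P1: load  L1 | P0:S(90), P1:S(90) | bus: none
[4] P1: store L3 := 88 | P0:I, P1:M(88) | bus: BusRdX
[5] P1: store L1 := 71 | P0:I, P1:M(71) | bus: BusUpgr
[6] P1: load  L3 | P0:I, P1:M(88) | bus: none
[7] P1: store L3 := 74 | P0:I, P1:M(74) | bus: none
[8] P0: store L0 := 17 | P0:M(17), P1:I | bus: BusRdX
[9] P0: load  L1 | P0:S(71), P1:O(71) | bus: BusRd

invalidations = 1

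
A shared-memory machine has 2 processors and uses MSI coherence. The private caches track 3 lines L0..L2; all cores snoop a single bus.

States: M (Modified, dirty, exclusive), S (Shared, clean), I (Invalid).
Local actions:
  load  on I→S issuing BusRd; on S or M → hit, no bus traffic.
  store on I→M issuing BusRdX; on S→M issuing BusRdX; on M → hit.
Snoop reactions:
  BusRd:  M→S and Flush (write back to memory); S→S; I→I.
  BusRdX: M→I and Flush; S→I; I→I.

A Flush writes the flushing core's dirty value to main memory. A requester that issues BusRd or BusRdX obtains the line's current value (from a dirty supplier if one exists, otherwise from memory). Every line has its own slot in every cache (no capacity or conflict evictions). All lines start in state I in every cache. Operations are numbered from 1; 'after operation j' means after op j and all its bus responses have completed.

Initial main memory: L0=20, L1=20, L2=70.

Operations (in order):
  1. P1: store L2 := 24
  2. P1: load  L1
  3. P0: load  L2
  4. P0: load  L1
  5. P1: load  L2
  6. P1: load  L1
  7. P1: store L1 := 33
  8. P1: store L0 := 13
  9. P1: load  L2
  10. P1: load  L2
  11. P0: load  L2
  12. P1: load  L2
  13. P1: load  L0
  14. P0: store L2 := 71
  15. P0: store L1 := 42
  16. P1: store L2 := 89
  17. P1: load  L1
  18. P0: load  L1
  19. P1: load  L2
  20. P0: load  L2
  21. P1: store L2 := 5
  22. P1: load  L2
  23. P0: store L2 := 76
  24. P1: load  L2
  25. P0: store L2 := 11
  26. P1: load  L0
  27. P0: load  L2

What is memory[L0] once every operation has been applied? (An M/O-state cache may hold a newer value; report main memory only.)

[1] P1: store L2 := 24 | P0:I, P1:M(24) | bus: BusRdX
[2] P1: load  L1 | P0:I, P1:S(20) | bus: BusRd
[3] P0: load  L2 | P0:S(24), P1:S(24) | bus: BusRd,Flush
[4] P0: load  L1 | P0:S(20), P1:S(20) | bus: BusRd
[5] P1: load  L2 | P0:S(24), P1:S(24) | bus: none
[6] P1: load  L1 | P0:S(20), P1:S(20) | bus: none
[7] P1: store L1 := 33 | P0:I, P1:M(33) | bus: BusRdX
[8] P1: store L0 := 13 | P0:I, P1:M(13) | bus: BusRdX
[9] P1: load  L2 | P0:S(24), P1:S(24) | bus: none
[10] P1: load  L2 | P0:S(24), P1:S(24) | bus: none
[11] P0: load  L2 | P0:S(24), P1:S(24) | bus: none
[12] P1: load  L2 | P0:S(24), P1:S(24) | bus: none
[13] P1: load  L0 | P0:I, P1:M(13) | bus: none
[14] P0: store L2 := 71 | P0:M(71), P1:I | bus: BusRdX
[15] P0: store L1 := 42 | P0:M(42), P1:I | bus: BusRdX,Flush
[16] P1: store L2 := 89 | P0:I, P1:M(89) | bus: BusRdX,Flush
[17] P1: load  L1 | P0:S(42), P1:S(42) | bus: BusRd,Flush
[18] P0: load  L1 | P0:S(42), P1:S(42) | bus: none
[19] P1: load  L2 | P0:I, P1:M(89) | bus: none
[20] P0: load  L2 | P0:S(89), P1:S(89) | bus: BusRd,Flush
[21] P1: store L2 := 5 | P0:I, P1:M(5) | bus: BusRdX
[22] P1: load  L2 | P0:I, P1:M(5) | bus: none
[23] P0: store L2 := 76 | P0:M(76), P1:I | bus: BusRdX,Flush
[24] P1: load  L2 | P0:S(76), P1:S(76) | bus: BusRd,Flush
[25] P0: store L2 := 11 | P0:M(11), P1:I | bus: BusRdX
[26] P1: load  L0 | P0:I, P1:M(13) | bus: none
[27] P0: load  L2 | P0:M(11), P1:I | bus: none

memory[L0] = 20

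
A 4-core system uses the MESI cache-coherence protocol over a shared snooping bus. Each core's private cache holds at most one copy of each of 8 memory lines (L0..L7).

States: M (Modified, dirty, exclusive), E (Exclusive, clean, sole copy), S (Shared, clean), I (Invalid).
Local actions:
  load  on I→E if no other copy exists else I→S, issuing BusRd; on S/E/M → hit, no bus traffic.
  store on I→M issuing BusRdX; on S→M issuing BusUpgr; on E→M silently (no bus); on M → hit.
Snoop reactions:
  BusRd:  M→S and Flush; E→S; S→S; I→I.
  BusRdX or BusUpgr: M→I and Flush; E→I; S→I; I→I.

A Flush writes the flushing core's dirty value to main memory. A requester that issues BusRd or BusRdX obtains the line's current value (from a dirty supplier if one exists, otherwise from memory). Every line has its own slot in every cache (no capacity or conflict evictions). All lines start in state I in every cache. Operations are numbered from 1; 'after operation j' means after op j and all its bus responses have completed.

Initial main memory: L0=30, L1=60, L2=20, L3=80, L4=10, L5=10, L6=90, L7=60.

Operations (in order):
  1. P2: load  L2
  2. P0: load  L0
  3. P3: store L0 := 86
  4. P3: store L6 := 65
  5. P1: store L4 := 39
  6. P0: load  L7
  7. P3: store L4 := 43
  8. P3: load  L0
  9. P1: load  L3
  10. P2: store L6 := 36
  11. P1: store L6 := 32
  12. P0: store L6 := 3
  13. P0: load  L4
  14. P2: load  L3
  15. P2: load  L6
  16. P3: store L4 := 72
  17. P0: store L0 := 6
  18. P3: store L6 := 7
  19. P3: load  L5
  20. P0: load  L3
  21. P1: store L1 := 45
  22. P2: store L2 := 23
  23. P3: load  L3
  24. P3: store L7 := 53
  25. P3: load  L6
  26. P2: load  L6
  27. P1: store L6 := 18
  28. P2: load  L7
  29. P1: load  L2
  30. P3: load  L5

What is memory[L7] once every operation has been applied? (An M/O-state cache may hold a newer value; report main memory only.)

[1] P2: load  L2 | P0:I, P1:I, P2:E(20), P3:I | bus: BusRd
[2] P0: load  L0 | P0:E(30), P1:I, P2:I, P3:I | bus: BusRd
[3] P3: store L0 := 86 | P0:I, P1:I, P2:I, P3:M(86) | bus: BusRdX
[4] P3: store L6 := 65 | P0:I, P1:I, P2:I, P3:M(65) | bus: BusRdX
[5] P1: store L4 := 39 | P0:I, P1:M(39), P2:I, P3:I | bus: BusRdX
[6] P0: load  L7 | P0:E(60), P1:I, P2:I, P3:I | bus: BusRd
[7] P3: store L4 := 43 | P0:I, P1:I, P2:I, P3:M(43) | bus: BusRdX,Flush
[8] P3: load  L0 | P0:I, P1:I, P2:I, P3:M(86) | bus: none
[9] P1: load  L3 | P0:I, P1:E(80), P2:I, P3:I | bus: BusRd
[10] P2: store L6 := 36 | P0:I, P1:I, P2:M(36), P3:I | bus: BusRdX,Flush
[11] P1: store L6 := 32 | P0:I, P1:M(32), P2:I, P3:I | bus: BusRdX,Flush
[12] P0: store L6 := 3 | P0:M(3), P1:I, P2:I, P3:I | bus: BusRdX,Flush
[13] P0: load  L4 | P0:S(43), P1:I, P2:I, P3:S(43) | bus: BusRd,Flush
[14] P2: load  L3 | P0:I, P1:S(80), P2:S(80), P3:I | bus: BusRd
[15] P2: load  L6 | P0:S(3), P1:I, P2:S(3), P3:I | bus: BusRd,Flush
[16] P3: store L4 := 72 | P0:I, P1:I, P2:I, P3:M(72) | bus: BusUpgr
[17] P0: store L0 := 6 | P0:M(6), P1:I, P2:I, P3:I | bus: BusRdX,Flush
[18] P3: store L6 := 7 | P0:I, P1:I, P2:I, P3:M(7) | bus: BusRdX
[19] P3: load  L5 | P0:I, P1:I, P2:I, P3:E(10) | bus: BusRd
[20] P0: load  L3 | P0:S(80), P1:S(80), P2:S(80), P3:I | bus: BusRd
[21] P1: store L1 := 45 | P0:I, P1:M(45), P2:I, P3:I | bus: BusRdX
[22] P2: store L2 := 23 | P0:I, P1:I, P2:M(23), P3:I | bus: none
[23] P3: load  L3 | P0:S(80), P1:S(80), P2:S(80), P3:S(80) | bus: BusRd
[24] P3: store L7 := 53 | P0:I, P1:I, P2:I, P3:M(53) | bus: BusRdX
[25] P3: load  L6 | P0:I, P1:I, P2:I, P3:M(7) | bus: none
[26] P2: load  L6 | P0:I, P1:I, P2:S(7), P3:S(7) | bus: BusRd,Flush
[27] P1: store L6 := 18 | P0:I, P1:M(18), P2:I, P3:I | bus: BusRdX
[28] P2: load  L7 | P0:I, P1:I, P2:S(53), P3:S(53) | bus: BusRd,Flush
[29] P1: load  L2 | P0:I, P1:S(23), P2:S(23), P3:I | bus: BusRd,Flush
[30] P3: load  L5 | P0:I, P1:I, P2:I, P3:E(10) | bus: none

memory[L7] = 53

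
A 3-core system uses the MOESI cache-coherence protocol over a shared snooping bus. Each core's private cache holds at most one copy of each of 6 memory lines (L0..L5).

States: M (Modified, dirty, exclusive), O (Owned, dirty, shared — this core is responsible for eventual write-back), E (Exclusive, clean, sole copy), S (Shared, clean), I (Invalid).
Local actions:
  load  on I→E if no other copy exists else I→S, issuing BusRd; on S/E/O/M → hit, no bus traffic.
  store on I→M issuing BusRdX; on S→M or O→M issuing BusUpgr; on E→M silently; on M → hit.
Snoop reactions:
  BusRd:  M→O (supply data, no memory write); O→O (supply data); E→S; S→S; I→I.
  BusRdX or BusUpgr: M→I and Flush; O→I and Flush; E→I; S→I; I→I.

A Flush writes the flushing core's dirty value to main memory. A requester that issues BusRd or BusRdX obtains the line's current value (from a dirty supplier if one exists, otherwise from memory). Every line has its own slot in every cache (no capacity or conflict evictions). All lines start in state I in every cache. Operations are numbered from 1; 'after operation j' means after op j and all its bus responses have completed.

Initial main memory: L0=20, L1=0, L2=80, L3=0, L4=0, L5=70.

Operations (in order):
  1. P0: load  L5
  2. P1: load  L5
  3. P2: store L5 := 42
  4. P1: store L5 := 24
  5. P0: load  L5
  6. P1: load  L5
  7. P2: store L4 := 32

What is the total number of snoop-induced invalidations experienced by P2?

step 1: P0: load  L5  ⟶  EII  (L5)  txn=BusRd  M[L5]=70
step 2: P1: load  L5  ⟶  SSI  (L5)  txn=BusRd  M[L5]=70
step 3: P2: store L5 := 42  ⟶  IIM  (L5)  txn=BusRdX  M[L5]=70
step 4: P1: store L5 := 24  ⟶  IMI  (L5)  txn=BusRdX+Flush  M[L5]=42
step 5: P0: load  L5  ⟶  SOI  (L5)  txn=BusRd  M[L5]=42
step 6: P1: load  L5  ⟶  SOI  (L5)  txn=∅  M[L5]=42
step 7: P2: store L4 := 32  ⟶  IIM  (L4)  txn=BusRdX  M[L4]=0

invalidations = 1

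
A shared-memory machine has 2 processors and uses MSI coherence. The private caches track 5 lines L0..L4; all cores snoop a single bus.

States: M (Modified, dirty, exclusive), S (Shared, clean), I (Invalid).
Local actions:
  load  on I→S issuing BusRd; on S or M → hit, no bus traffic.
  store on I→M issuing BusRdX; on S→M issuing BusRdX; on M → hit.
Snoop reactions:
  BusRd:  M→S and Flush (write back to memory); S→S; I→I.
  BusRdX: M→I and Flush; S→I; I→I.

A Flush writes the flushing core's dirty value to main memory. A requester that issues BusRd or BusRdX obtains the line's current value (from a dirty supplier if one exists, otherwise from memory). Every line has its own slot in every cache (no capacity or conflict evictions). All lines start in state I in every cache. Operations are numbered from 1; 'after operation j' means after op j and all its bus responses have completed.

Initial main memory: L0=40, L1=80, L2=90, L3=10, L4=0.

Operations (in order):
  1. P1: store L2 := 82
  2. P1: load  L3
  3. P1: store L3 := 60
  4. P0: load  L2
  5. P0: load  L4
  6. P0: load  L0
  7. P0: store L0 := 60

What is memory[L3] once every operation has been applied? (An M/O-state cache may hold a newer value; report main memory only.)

1. P1: store L2 := 82  bus=[BusRdX]  L2: P0=I P1=M  mem[L2]=90
2. P1: load  L3  bus=[BusRd]  L3: P0=I P1=S  mem[L3]=10
3. P1: store L3 := 60  bus=[BusRdX]  L3: P0=I P1=M  mem[L3]=10
4. P0: load  L2  bus=[BusRd,Flush]  L2: P0=S P1=S  mem[L2]=82
5. P0: load  L4  bus=[BusRd]  L4: P0=S P1=I  mem[L4]=0
6. P0: load  L0  bus=[BusRd]  L0: P0=S P1=I  mem[L0]=40
7. P0: store L0 := 60  bus=[BusRdX]  L0: P0=M P1=I  mem[L0]=40

memory[L3] = 10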